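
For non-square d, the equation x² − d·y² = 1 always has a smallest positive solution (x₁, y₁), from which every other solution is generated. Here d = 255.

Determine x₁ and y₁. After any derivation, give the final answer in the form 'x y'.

16 1

[15; 1,30] for √255; ℓ=2 ⇒ convergent index 1
a_0=15:  p_0=15·1+0=15,  q_0=15·0+1=1
a_1=1:  p_1=1·15+1=16,  q_1=1·1+0=1
→ (16, 1).  Check: 16²=256, 255·1²=255, difference 1.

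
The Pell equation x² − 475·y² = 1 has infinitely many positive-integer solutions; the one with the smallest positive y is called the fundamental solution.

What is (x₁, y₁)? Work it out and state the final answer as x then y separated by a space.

57799 2652

d=475: √d = [21; 1,3,1,6,2,6,1,3,1,42] (ℓ=10, even), read p_9/q_9
k=0  a_k=21  p_k/q_k = 21/1
…
k=2  a_k=3  p_k/q_k = 87/4
k=3  a_k=1  p_k/q_k = 109/5
k=4  a_k=6  p_k/q_k = 741/34
k=5  a_k=2  p_k/q_k = 1591/73
…
k=7  a_k=1  p_k/q_k = 11878/545
k=8  a_k=3  p_k/q_k = 45921/2107
k=9  a_k=1  p_k/q_k = 57799/2652
(x₁, y₁) = (57799, 2652);  57799² − 475·2652² = 1 ✓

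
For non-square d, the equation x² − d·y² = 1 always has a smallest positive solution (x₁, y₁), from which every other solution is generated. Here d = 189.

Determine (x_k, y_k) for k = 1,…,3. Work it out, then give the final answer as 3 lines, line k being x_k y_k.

√189 = [13; 1,2,1,26, …], period ℓ=4 (even) → k=3
i=0: a=13 ⇒ p=13, q=1
i=1: a=1 ⇒ p=14, q=1
i=2: a=2 ⇒ p=41, q=3
i=3: a=1 ⇒ p=55, q=4
→ (55, 4).  Check: 55²=3025, 189·4²=3024, difference 1.
(x_2, y_2) = (55·55 + 189·4·4, 55·4 + 4·55) = (6049, 440)
(x_3, y_3) = (55·6049 + 189·4·440, 55·440 + 4·6049) = (665335, 48396)

55 4
6049 440
665335 48396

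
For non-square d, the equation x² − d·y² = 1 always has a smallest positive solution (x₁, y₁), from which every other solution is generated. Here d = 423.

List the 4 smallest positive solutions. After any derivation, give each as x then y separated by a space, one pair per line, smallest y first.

[20; 1,1,3,4,3,1,1,40] for √423; ℓ=8 ⇒ convergent index 7
k=0  a_k=20  p_k/q_k = 20/1
k=1  a_k=1  p_k/q_k = 21/1
k=2  a_k=1  p_k/q_k = 41/2
k=3  a_k=3  p_k/q_k = 144/7
…
k=6  a_k=1  p_k/q_k = 2612/127
k=7  a_k=1  p_k/q_k = 4607/224
fundamental: x₁=4607, y₁=224  (since 21224449 − 423·50176 = 1)
n=2: (4607,224)∘(4607,224) = (4607·4607+423·224·224, 4607·224+224·4607) = (42448897,2063936)
n=3: (42448897,2063936)∘(4607,224) = (4607·42448897+423·224·2063936, 4607·2063936+224·42448897) = (391124132351,19017106080)
n=4: (391124132351,19017106080)∘(4607,224) = (4607·391124132351+423·224·19017106080, 4607·19017106080+224·391124132351) = (3603817713033217,175223613357184)

4607 224
42448897 2063936
391124132351 19017106080
3603817713033217 175223613357184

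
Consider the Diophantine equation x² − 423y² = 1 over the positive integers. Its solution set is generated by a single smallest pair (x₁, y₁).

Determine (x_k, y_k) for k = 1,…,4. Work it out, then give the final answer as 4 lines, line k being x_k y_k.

4607 224
42448897 2063936
391124132351 19017106080
3603817713033217 175223613357184

[20; 1,1,3,4,3,1,1,40] for √423; ℓ=8 ⇒ convergent index 7
k=0  a_k=20  p_k/q_k = 20/1
k=1  a_k=1  p_k/q_k = 21/1
…
k=3  a_k=3  p_k/q_k = 144/7
k=4  a_k=4  p_k/q_k = 617/30
k=5  a_k=3  p_k/q_k = 1995/97
k=6  a_k=1  p_k/q_k = 2612/127
k=7  a_k=1  p_k/q_k = 4607/224
fundamental: x₁=4607, y₁=224  (since 21224449 − 423·50176 = 1)
n=2: (4607,224)∘(4607,224) = (4607·4607+423·224·224, 4607·224+224·4607) = (42448897,2063936)
n=3: (42448897,2063936)∘(4607,224) = (4607·42448897+423·224·2063936, 4607·2063936+224·42448897) = (391124132351,19017106080)
n=4: (391124132351,19017106080)∘(4607,224) = (4607·391124132351+423·224·19017106080, 4607·19017106080+224·391124132351) = (3603817713033217,175223613357184)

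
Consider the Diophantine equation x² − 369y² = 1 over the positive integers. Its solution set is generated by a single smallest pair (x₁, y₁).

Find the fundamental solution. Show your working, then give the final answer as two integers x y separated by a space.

d=369: √d = [19; 4,1,3,2,7,4,7,2,3,1,4,38] (ℓ=12, even), read p_11/q_11
i=0: a=19 ⇒ p=19, q=1
i=1: a=4 ⇒ p=77, q=4
…
i=3: a=3 ⇒ p=365, q=19
i=4: a=2 ⇒ p=826, q=43
i=5: a=7 ⇒ p=6147, q=320
…
i=10: a=1 ⇒ p=1758061, q=91521
i=11: a=4 ⇒ p=8396801, q=437120
(x₁, y₁) = (8396801, 437120);  8396801² − 369·437120² = 1 ✓

8396801 437120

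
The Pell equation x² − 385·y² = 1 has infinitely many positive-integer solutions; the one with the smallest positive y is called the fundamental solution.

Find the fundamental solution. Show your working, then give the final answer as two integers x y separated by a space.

95831 4884

√385 = [19; 1,1,1,1,1,…,1,1,38, …], period ℓ=16 (even) → k=15
a_0=19:  p_0=19·1+0=19,  q_0=19·0+1=1
…
a_2=1:  p_2=1·20+19=39,  q_2=1·1+1=2
…
a_5=1:  p_5=1·98+59=157,  q_5=1·5+3=8
a_6=3:  p_6=3·157+98=569,  q_6=3·8+5=29
…
a_9=1:  p_9=1·2021+726=2747,  q_9=1·103+37=140
…
a_12=1:  p_12=1·13009+10262=23271,  q_12=1·663+523=1186
…
a_14=1:  p_14=1·36280+23271=59551,  q_14=1·1849+1186=3035
a_15=1:  p_15=1·59551+36280=95831,  q_15=1·3035+1849=4884
fundamental: x₁=95831, y₁=4884  (since 9183580561 − 385·23853456 = 1)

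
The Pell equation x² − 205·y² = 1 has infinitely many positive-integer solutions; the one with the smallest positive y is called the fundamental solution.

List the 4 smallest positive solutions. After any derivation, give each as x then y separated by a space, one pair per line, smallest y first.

√205 = [14; 3,6,1,4,1,6,3,28, …], period ℓ=8 (even) → k=7
k=0  a_k=14  p_k/q_k = 14/1
k=1  a_k=3  p_k/q_k = 43/3
…
k=6  a_k=6  p_k/q_k = 12614/881
k=7  a_k=3  p_k/q_k = 39689/2772
(x₁, y₁) = (39689, 2772);  39689² − 205·2772² = 1 ✓
k=2:  x_2 = 39689·39689+205·2772·2772 = 3150433441,  y_2 = 39689·2772+2772·39689 = 220035816
k=3:  x_3 = 39689·3150433441+205·2772·220035816 = 250075105640009,  y_3 = 39689·220035816+2772·3150433441 = 17466002999676
k=4:  x_4 = 39689·250075105640009+205·2772·17466002999676 = 19850461732342200961,  y_4 = 39689·17466002999676+2772·250075105640009 = 1386416385888245712

39689 2772
3150433441 220035816
250075105640009 17466002999676
19850461732342200961 1386416385888245712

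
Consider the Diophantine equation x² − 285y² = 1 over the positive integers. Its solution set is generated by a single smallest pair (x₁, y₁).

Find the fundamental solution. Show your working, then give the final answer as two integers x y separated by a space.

√285 = [16; 1,7,2,7,1,32, …], period ℓ=6 (even) → k=5
a_0=16:  p_0=16·1+0=16,  q_0=16·0+1=1
a_1=1:  p_1=1·16+1=17,  q_1=1·1+0=1
…
a_3=2:  p_3=2·135+17=287,  q_3=2·8+1=17
a_4=7:  p_4=7·287+135=2144,  q_4=7·17+8=127
a_5=1:  p_5=1·2144+287=2431,  q_5=1·127+17=144
fundamental: x₁=2431, y₁=144  (since 5909761 − 285·20736 = 1)

2431 144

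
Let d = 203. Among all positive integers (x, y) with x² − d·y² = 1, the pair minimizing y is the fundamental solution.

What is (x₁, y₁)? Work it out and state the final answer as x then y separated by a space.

57 4

√203 = [14; 4,28, …], period ℓ=2 (even) → k=1
i=0: a=14 ⇒ p=14, q=1
i=1: a=4 ⇒ p=57, q=4
(x₁, y₁) = (57, 4);  57² − 203·4² = 1 ✓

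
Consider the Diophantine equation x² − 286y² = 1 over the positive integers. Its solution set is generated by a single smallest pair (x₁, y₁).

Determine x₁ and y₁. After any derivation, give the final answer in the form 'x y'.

561835 33222

d=286: √d = [16; 1,10,3,3,2,3,3,10,1,32] (ℓ=10, even), read p_9/q_9
k=0  a_k=16  p_k/q_k = 16/1
…
k=2  a_k=10  p_k/q_k = 186/11
…
k=4  a_k=3  p_k/q_k = 1911/113
…
k=8  a_k=10  p_k/q_k = 512132/30283
k=9  a_k=1  p_k/q_k = 561835/33222
fundamental: x₁=561835, y₁=33222  (since 315658567225 − 286·1103701284 = 1)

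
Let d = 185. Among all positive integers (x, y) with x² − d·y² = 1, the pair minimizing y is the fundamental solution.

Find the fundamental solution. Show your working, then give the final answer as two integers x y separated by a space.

9249 680

√185 = [13; 1,1,1,1,26, …], period ℓ=5 (odd) → k=9
step 0: (13, 1)  from 13·(1,0) + (0,1)
step 1: (14, 1)  from 1·(13,1) + (1,0)
step 2: (27, 2)  from 1·(14,1) + (13,1)
step 3: (41, 3)  from 1·(27,2) + (14,1)
step 4: (68, 5)  from 1·(41,3) + (27,2)
step 5: (1809, 133)  from 26·(68,5) + (41,3)
step 6: (1877, 138)  from 1·(1809,133) + (68,5)
step 7: (3686, 271)  from 1·(1877,138) + (1809,133)
step 8: (5563, 409)  from 1·(3686,271) + (1877,138)
step 9: (9249, 680)  from 1·(5563,409) + (3686,271)
→ (9249, 680).  Check: 9249²=85544001, 185·680²=85544000, difference 1.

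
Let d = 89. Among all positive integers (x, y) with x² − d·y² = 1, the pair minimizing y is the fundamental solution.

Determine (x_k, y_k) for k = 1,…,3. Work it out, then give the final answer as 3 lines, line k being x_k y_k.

√89 = [9; 2,3,3,2,18, …], period ℓ=5 (odd) → k=9
a_0=9:  p_0=9·1+0=9,  q_0=9·0+1=1
a_1=2:  p_1=2·9+1=19,  q_1=2·1+0=2
a_2=3:  p_2=3·19+9=66,  q_2=3·2+1=7
…
a_6=2:  p_6=2·9217+500=18934,  q_6=2·977+53=2007
a_7=3:  p_7=3·18934+9217=66019,  q_7=3·2007+977=6998
a_8=3:  p_8=3·66019+18934=216991,  q_8=3·6998+2007=23001
a_9=2:  p_9=2·216991+66019=500001,  q_9=2·23001+6998=53000
(x₁, y₁) = (500001, 53000);  500001² − 89·53000² = 1 ✓
n=2: (500001,53000)∘(500001,53000) = (500001·500001+89·53000·53000, 500001·53000+53000·500001) = (500002000001,53000106000)
n=3: (500002000001,53000106000)∘(500001,53000) = (500001·500002000001+89·53000·53000106000, 500001·53000106000+53000·500002000001) = (500003000004500001,53000212000159000)

500001 53000
500002000001 53000106000
500003000004500001 53000212000159000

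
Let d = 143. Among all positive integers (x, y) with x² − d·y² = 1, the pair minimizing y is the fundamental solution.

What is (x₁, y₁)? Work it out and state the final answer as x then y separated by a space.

12 1

√143 = [11; 1,22, …], period ℓ=2 (even) → k=1
step 0: (11, 1)  from 11·(1,0) + (0,1)
step 1: (12, 1)  from 1·(11,1) + (1,0)
(x₁, y₁) = (12, 1);  12² − 143·1² = 1 ✓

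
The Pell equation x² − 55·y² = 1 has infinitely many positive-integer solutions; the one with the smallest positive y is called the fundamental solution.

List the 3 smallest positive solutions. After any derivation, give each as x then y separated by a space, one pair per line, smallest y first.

√55 = [7; 2,2,2,14, …], period ℓ=4 (even) → k=3
k=0  a_k=7  p_k/q_k = 7/1
k=1  a_k=2  p_k/q_k = 15/2
k=2  a_k=2  p_k/q_k = 37/5
k=3  a_k=2  p_k/q_k = 89/12
fundamental: x₁=89, y₁=12  (since 7921 − 55·144 = 1)
(89+12√55)^2 = 15841 + 2136√55
(89+12√55)^3 = 2819609 + 380196√55

89 12
15841 2136
2819609 380196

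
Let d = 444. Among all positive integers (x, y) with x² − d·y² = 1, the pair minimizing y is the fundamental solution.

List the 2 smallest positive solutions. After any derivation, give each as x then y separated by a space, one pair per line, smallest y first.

√444 = [21; 14,42, …], period ℓ=2 (even) → k=1
i=0: a=21 ⇒ p=21, q=1
i=1: a=14 ⇒ p=295, q=14
→ (295, 14).  Check: 295²=87025, 444·14²=87024, difference 1.
(x_2, y_2) = (295·295 + 444·14·14, 295·14 + 14·295) = (174049, 8260)

295 14
174049 8260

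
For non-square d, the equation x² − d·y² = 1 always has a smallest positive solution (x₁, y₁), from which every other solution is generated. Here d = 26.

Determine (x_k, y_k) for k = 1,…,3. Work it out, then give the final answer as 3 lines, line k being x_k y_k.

51 10
5201 1020
530451 104030

[5; 10] for √26; ℓ=1 ⇒ convergent index 1
k=0  a_k=5  p_k/q_k = 5/1
k=1  a_k=10  p_k/q_k = 51/10
fundamental: x₁=51, y₁=10  (since 2601 − 26·100 = 1)
(x_2, y_2) = (51·51 + 26·10·10, 51·10 + 10·51) = (5201, 1020)
(x_3, y_3) = (51·5201 + 26·10·1020, 51·1020 + 10·5201) = (530451, 104030)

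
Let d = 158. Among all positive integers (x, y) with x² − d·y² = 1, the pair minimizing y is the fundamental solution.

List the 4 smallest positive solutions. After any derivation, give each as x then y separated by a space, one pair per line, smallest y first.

√158 = [12; 1,1,3,12,3,1,1,24, …], period ℓ=8 (even) → k=7
i=0: a=12 ⇒ p=12, q=1
i=1: a=1 ⇒ p=13, q=1
…
i=3: a=3 ⇒ p=88, q=7
i=4: a=12 ⇒ p=1081, q=86
i=5: a=3 ⇒ p=3331, q=265
i=6: a=1 ⇒ p=4412, q=351
i=7: a=1 ⇒ p=7743, q=616
fundamental: x₁=7743, y₁=616  (since 59954049 − 158·379456 = 1)
n=2: (7743,616)∘(7743,616) = (7743·7743+158·616·616, 7743·616+616·7743) = (119908097,9539376)
n=3: (119908097,9539376)∘(7743,616) = (7743·119908097+158·616·9539376, 7743·9539376+616·119908097) = (1856896782399,147726776120)
n=4: (1856896782399,147726776120)∘(7743,616) = (7743·1856896782399+158·616·147726776120, 7743·147726776120+616·1856896782399) = (28755903452322817,2287696845454944)

7743 616
119908097 9539376
1856896782399 147726776120
28755903452322817 2287696845454944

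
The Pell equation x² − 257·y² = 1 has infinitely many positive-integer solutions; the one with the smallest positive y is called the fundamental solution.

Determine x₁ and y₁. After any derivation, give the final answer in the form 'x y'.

√257 = [16; 32, …], period ℓ=1 (odd) → k=1
k=0  a_k=16  p_k/q_k = 16/1
k=1  a_k=32  p_k/q_k = 513/32
→ (513, 32).  Check: 513²=263169, 257·32²=263168, difference 1.

513 32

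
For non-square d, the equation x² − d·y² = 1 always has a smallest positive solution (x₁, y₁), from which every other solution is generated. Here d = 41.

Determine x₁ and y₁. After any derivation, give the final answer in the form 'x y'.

[6; 2,2,12] for √41; ℓ=3 ⇒ convergent index 5
k=0  a_k=6  p_k/q_k = 6/1
…
k=2  a_k=2  p_k/q_k = 32/5
…
k=4  a_k=2  p_k/q_k = 826/129
k=5  a_k=2  p_k/q_k = 2049/320
fundamental: x₁=2049, y₁=320  (since 4198401 − 41·102400 = 1)

2049 320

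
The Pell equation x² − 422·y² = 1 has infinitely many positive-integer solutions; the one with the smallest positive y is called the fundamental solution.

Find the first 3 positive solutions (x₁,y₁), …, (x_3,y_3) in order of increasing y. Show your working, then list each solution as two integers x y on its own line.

7022501 341850
98631040590001 4801283933700
1385273162348638202501 67434042451384025550

d=422: √d = [20; 1,1,5,2,1,…,1,1,40] (ℓ=14, even), read p_13/q_13
i=0: a=20 ⇒ p=20, q=1
i=1: a=1 ⇒ p=21, q=1
…
i=4: a=2 ⇒ p=493, q=24
i=5: a=1 ⇒ p=719, q=35
i=6: a=3 ⇒ p=2650, q=129
i=7: a=20 ⇒ p=53719, q=2615
…
i=10: a=2 ⇒ p=598859, q=29152
i=11: a=5 ⇒ p=3211821, q=156349
i=12: a=1 ⇒ p=3810680, q=185501
i=13: a=1 ⇒ p=7022501, q=341850
fundamental: x₁=7022501, y₁=341850  (since 49315520295001 − 422·116861422500 = 1)
(x_2, y_2) = (7022501·7022501 + 422·341850·341850, 7022501·341850 + 341850·7022501) = (98631040590001, 4801283933700)
(x_3, y_3) = (7022501·98631040590001 + 422·341850·4801283933700, 7022501·4801283933700 + 341850·98631040590001) = (1385273162348638202501, 67434042451384025550)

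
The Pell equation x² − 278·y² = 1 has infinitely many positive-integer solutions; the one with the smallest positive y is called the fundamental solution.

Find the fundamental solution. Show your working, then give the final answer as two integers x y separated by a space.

2501 150

√278 = [16; 1,2,16,2,1,32, …], period ℓ=6 (even) → k=5
i=0: a=16 ⇒ p=16, q=1
i=1: a=1 ⇒ p=17, q=1
…
i=4: a=2 ⇒ p=1684, q=101
i=5: a=1 ⇒ p=2501, q=150
(x₁, y₁) = (2501, 150);  2501² − 278·150² = 1 ✓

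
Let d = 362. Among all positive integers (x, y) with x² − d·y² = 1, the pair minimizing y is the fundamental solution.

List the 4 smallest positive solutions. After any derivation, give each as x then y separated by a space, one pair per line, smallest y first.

√362 → a₀=19, period (38); ℓ=1 odd so k=1
k=0  a_k=19  p_k/q_k = 19/1
k=1  a_k=38  p_k/q_k = 723/38
→ (723, 38).  Check: 723²=522729, 362·38²=522728, difference 1.
k=2:  x_2 = 723·723+362·38·38 = 1045457,  y_2 = 723·38+38·723 = 54948
k=3:  x_3 = 723·1045457+362·38·54948 = 1511730099,  y_3 = 723·54948+38·1045457 = 79454770
k=4:  x_4 = 723·1511730099+362·38·79454770 = 2185960677697,  y_4 = 723·79454770+38·1511730099 = 114891542472

723 38
1045457 54948
1511730099 79454770
2185960677697 114891542472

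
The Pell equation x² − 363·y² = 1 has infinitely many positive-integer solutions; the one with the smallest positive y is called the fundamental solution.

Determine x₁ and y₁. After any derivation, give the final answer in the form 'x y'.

√363 = [19; 19,38, …], period ℓ=2 (even) → k=1
k=0  a_k=19  p_k/q_k = 19/1
k=1  a_k=19  p_k/q_k = 362/19
(x₁, y₁) = (362, 19);  362² − 363·19² = 1 ✓

362 19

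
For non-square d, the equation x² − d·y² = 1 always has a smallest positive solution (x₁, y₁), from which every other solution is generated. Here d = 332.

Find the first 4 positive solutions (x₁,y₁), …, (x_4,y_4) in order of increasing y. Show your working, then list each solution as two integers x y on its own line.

13447 738
361643617 19847772
9726043422151 533785979430
261572211433685377 14355640110942648

√332 = [18; 4,1,1,8,1,1,4,36, …], period ℓ=8 (even) → k=7
i=0: a=18 ⇒ p=18, q=1
i=1: a=4 ⇒ p=73, q=4
i=2: a=1 ⇒ p=91, q=5
i=3: a=1 ⇒ p=164, q=9
i=4: a=8 ⇒ p=1403, q=77
i=5: a=1 ⇒ p=1567, q=86
i=6: a=1 ⇒ p=2970, q=163
i=7: a=4 ⇒ p=13447, q=738
fundamental: x₁=13447, y₁=738  (since 180821809 − 332·544644 = 1)
(13447+738√332)^2 = 361643617 + 19847772√332
(13447+738√332)^3 = 9726043422151 + 533785979430√332
(13447+738√332)^4 = 261572211433685377 + 14355640110942648√332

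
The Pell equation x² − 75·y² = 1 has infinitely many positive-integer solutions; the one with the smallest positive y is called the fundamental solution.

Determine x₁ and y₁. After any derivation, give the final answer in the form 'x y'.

d=75: √d = [8; 1,1,1,16] (ℓ=4, even), read p_3/q_3
step 0: (8, 1)  from 8·(1,0) + (0,1)
…
step 2: (17, 2)  from 1·(9,1) + (8,1)
step 3: (26, 3)  from 1·(17,2) + (9,1)
→ (26, 3).  Check: 26²=676, 75·3²=675, difference 1.

26 3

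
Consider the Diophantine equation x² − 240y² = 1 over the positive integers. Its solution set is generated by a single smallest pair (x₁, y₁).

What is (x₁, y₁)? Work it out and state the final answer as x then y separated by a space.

31 2

d=240: √d = [15; 2,30] (ℓ=2, even), read p_1/q_1
a_0=15:  p_0=15·1+0=15,  q_0=15·0+1=1
a_1=2:  p_1=2·15+1=31,  q_1=2·1+0=2
→ (31, 2).  Check: 31²=961, 240·2²=960, difference 1.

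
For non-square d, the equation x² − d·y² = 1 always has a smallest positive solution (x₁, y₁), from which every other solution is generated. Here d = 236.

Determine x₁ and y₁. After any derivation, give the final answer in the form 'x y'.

√236 → a₀=15, period (2,1,3,5,1,6,1,5,3,1,2,30); ℓ=12 even so k=11
i=0: a=15 ⇒ p=15, q=1
i=1: a=2 ⇒ p=31, q=2
i=2: a=1 ⇒ p=46, q=3
i=3: a=3 ⇒ p=169, q=11
…
i=5: a=1 ⇒ p=1060, q=69
i=6: a=6 ⇒ p=7251, q=472
…
i=10: a=1 ⇒ p=203535, q=13249
i=11: a=2 ⇒ p=561799, q=36570
→ (561799, 36570).  Check: 561799²=315618116401, 236·36570²=315618116400, difference 1.

561799 36570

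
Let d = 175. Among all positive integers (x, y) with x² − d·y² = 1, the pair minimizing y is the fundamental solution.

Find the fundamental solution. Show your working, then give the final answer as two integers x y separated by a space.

√175 → a₀=13, period (4,2,1,2,4,26); ℓ=6 even so k=5
a_0=13:  p_0=13·1+0=13,  q_0=13·0+1=1
a_1=4:  p_1=4·13+1=53,  q_1=4·1+0=4
…
a_3=1:  p_3=1·119+53=172,  q_3=1·9+4=13
a_4=2:  p_4=2·172+119=463,  q_4=2·13+9=35
a_5=4:  p_5=4·463+172=2024,  q_5=4·35+13=153
fundamental: x₁=2024, y₁=153  (since 4096576 − 175·23409 = 1)

2024 153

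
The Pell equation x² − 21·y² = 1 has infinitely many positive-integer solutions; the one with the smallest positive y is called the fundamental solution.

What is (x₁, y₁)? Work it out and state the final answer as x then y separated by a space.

55 12

√21 = [4; 1,1,2,1,1,8, …], period ℓ=6 (even) → k=5
k=0  a_k=4  p_k/q_k = 4/1
k=1  a_k=1  p_k/q_k = 5/1
…
k=3  a_k=2  p_k/q_k = 23/5
k=4  a_k=1  p_k/q_k = 32/7
k=5  a_k=1  p_k/q_k = 55/12
→ (55, 12).  Check: 55²=3025, 21·12²=3024, difference 1.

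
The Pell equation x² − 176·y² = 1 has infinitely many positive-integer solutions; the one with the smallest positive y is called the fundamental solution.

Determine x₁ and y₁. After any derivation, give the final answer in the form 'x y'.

√176 = [13; 3,1,3,26, …], period ℓ=4 (even) → k=3
step 0: (13, 1)  from 13·(1,0) + (0,1)
step 1: (40, 3)  from 3·(13,1) + (1,0)
step 2: (53, 4)  from 1·(40,3) + (13,1)
step 3: (199, 15)  from 3·(53,4) + (40,3)
(x₁, y₁) = (199, 15);  199² − 176·15² = 1 ✓

199 15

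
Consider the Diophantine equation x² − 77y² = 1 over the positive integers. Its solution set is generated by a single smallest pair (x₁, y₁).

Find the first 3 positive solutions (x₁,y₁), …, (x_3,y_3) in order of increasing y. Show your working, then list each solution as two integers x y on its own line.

351 40
246401 28080
172973151 19712120

d=77: √d = [8; 1,3,2,3,1,16] (ℓ=6, even), read p_5/q_5
k=0  a_k=8  p_k/q_k = 8/1
k=1  a_k=1  p_k/q_k = 9/1
…
k=3  a_k=2  p_k/q_k = 79/9
k=4  a_k=3  p_k/q_k = 272/31
k=5  a_k=1  p_k/q_k = 351/40
(x₁, y₁) = (351, 40);  351² − 77·40² = 1 ✓
(351+40√77)^2 = 246401 + 28080√77
(351+40√77)^3 = 172973151 + 19712120√77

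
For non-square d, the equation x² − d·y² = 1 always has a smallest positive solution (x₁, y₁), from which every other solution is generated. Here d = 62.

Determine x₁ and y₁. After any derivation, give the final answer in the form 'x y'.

√62 → a₀=7, period (1,6,1,14); ℓ=4 even so k=3
i=0: a=7 ⇒ p=7, q=1
…
i=2: a=6 ⇒ p=55, q=7
i=3: a=1 ⇒ p=63, q=8
(x₁, y₁) = (63, 8);  63² − 62·8² = 1 ✓

63 8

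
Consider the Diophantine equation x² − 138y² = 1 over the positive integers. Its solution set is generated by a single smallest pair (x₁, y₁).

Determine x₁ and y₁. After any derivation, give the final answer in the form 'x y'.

[11; 1,2,1,22] for √138; ℓ=4 ⇒ convergent index 3
a_0=11:  p_0=11·1+0=11,  q_0=11·0+1=1
…
a_2=2:  p_2=2·12+11=35,  q_2=2·1+1=3
a_3=1:  p_3=1·35+12=47,  q_3=1·3+1=4
(x₁, y₁) = (47, 4);  47² − 138·4² = 1 ✓

47 4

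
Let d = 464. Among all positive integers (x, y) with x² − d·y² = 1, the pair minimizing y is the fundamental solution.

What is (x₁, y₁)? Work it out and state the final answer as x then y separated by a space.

9801 455

√464 = [21; 1,1,5,1,1,1,5,1,1,42, …], period ℓ=10 (even) → k=9
step 0: (21, 1)  from 21·(1,0) + (0,1)
step 1: (22, 1)  from 1·(21,1) + (1,0)
step 2: (43, 2)  from 1·(22,1) + (21,1)
…
step 5: (517, 24)  from 1·(280,13) + (237,11)
…
step 8: (5299, 246)  from 1·(4502,209) + (797,37)
step 9: (9801, 455)  from 1·(5299,246) + (4502,209)
→ (9801, 455).  Check: 9801²=96059601, 464·455²=96059600, difference 1.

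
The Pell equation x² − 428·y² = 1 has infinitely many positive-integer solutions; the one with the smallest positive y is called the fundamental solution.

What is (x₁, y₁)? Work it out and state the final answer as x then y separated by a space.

1850887 89466

d=428: √d = [20; 1,2,4,1,5,10,5,1,4,2,1,40] (ℓ=12, even), read p_11/q_11
i=0: a=20 ⇒ p=20, q=1
i=1: a=1 ⇒ p=21, q=1
…
i=3: a=4 ⇒ p=269, q=13
…
i=5: a=5 ⇒ p=1924, q=93
i=6: a=10 ⇒ p=19571, q=946
i=7: a=5 ⇒ p=99779, q=4823
…
i=10: a=2 ⇒ p=1273708, q=61567
i=11: a=1 ⇒ p=1850887, q=89466
→ (1850887, 89466).  Check: 1850887²=3425782686769, 428·89466²=3425782686768, difference 1.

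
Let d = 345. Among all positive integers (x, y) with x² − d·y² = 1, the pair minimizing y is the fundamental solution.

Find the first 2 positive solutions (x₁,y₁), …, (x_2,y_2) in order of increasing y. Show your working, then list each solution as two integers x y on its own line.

√345 → a₀=18, period (1,1,2,1,6,1,2,1,1,36); ℓ=10 even so k=9
step 0: (18, 1)  from 18·(1,0) + (0,1)
step 1: (19, 1)  from 1·(18,1) + (1,0)
step 2: (37, 2)  from 1·(19,1) + (18,1)
step 3: (93, 5)  from 2·(37,2) + (19,1)
…
step 5: (873, 47)  from 6·(130,7) + (93,5)
step 6: (1003, 54)  from 1·(873,47) + (130,7)
step 7: (2879, 155)  from 2·(1003,54) + (873,47)
step 8: (3882, 209)  from 1·(2879,155) + (1003,54)
step 9: (6761, 364)  from 1·(3882,209) + (2879,155)
(x₁, y₁) = (6761, 364);  6761² − 345·364² = 1 ✓
n=2: (6761,364)∘(6761,364) = (6761·6761+345·364·364, 6761·364+364·6761) = (91422241,4922008)

6761 364
91422241 4922008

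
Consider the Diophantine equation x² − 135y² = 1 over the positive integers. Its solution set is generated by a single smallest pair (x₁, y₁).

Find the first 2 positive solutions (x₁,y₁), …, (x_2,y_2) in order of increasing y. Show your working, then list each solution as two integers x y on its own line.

244 21
119071 10248

√135 → a₀=11, period (1,1,1,1,1,1,1,22); ℓ=8 even so k=7
a_0=11:  p_0=11·1+0=11,  q_0=11·0+1=1
…
a_2=1:  p_2=1·12+11=23,  q_2=1·1+1=2
a_3=1:  p_3=1·23+12=35,  q_3=1·2+1=3
…
a_6=1:  p_6=1·93+58=151,  q_6=1·8+5=13
a_7=1:  p_7=1·151+93=244,  q_7=1·13+8=21
(x₁, y₁) = (244, 21);  244² − 135·21² = 1 ✓
n=2: (244,21)∘(244,21) = (244·244+135·21·21, 244·21+21·244) = (119071,10248)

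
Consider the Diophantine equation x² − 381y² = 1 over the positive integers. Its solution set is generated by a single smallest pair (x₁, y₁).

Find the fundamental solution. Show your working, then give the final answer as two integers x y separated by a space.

1015 52

d=381: √d = [19; 1,1,12,1,1,38] (ℓ=6, even), read p_5/q_5
k=0  a_k=19  p_k/q_k = 19/1
…
k=4  a_k=1  p_k/q_k = 527/27
k=5  a_k=1  p_k/q_k = 1015/52
fundamental: x₁=1015, y₁=52  (since 1030225 − 381·2704 = 1)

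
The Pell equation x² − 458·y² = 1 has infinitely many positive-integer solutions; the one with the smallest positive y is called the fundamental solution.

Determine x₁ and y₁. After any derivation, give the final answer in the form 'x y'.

22899 1070

d=458: √d = [21; 2,2,42] (ℓ=3, odd), read p_5/q_5
step 0: (21, 1)  from 21·(1,0) + (0,1)
…
step 2: (107, 5)  from 2·(43,2) + (21,1)
step 3: (4537, 212)  from 42·(107,5) + (43,2)
step 4: (9181, 429)  from 2·(4537,212) + (107,5)
step 5: (22899, 1070)  from 2·(9181,429) + (4537,212)
(x₁, y₁) = (22899, 1070);  22899² − 458·1070² = 1 ✓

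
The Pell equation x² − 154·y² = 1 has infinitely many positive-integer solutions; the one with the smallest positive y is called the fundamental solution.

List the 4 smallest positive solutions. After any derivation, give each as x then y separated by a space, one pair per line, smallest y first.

[12; 2,2,3,1,2,1,3,2,2,24] for √154; ℓ=10 ⇒ convergent index 9
a_0=12:  p_0=12·1+0=12,  q_0=12·0+1=1
…
a_6=1:  p_6=1·757+273=1030,  q_6=1·61+22=83
a_7=3:  p_7=3·1030+757=3847,  q_7=3·83+61=310
a_8=2:  p_8=2·3847+1030=8724,  q_8=2·310+83=703
a_9=2:  p_9=2·8724+3847=21295,  q_9=2·703+310=1716
fundamental: x₁=21295, y₁=1716  (since 453477025 − 154·2944656 = 1)
(21295+1716√154)^2 = 906954049 + 73084440√154
(21295+1716√154)^3 = 38627172925615 + 3112666297884√154
(21295+1716√154)^4 = 1645131293994988801 + 132568457553795120√154

21295 1716
906954049 73084440
38627172925615 3112666297884
1645131293994988801 132568457553795120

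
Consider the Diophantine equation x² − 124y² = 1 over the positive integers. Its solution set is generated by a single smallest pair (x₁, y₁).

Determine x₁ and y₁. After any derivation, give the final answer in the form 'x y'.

4620799 414960

√124 = [11; 7,2,1,1,1,…,2,7,22, …], period ℓ=16 (even) → k=15
k=0  a_k=11  p_k/q_k = 11/1
k=1  a_k=7  p_k/q_k = 78/7
…
k=3  a_k=1  p_k/q_k = 245/22
…
k=5  a_k=1  p_k/q_k = 657/59
k=6  a_k=3  p_k/q_k = 2383/214
k=7  a_k=1  p_k/q_k = 3040/273
…
k=10  a_k=3  p_k/q_k = 67292/6043
k=11  a_k=1  p_k/q_k = 84875/7622
…
k=14  a_k=2  p_k/q_k = 626251/56239
k=15  a_k=7  p_k/q_k = 4620799/414960
(x₁, y₁) = (4620799, 414960);  4620799² − 124·414960² = 1 ✓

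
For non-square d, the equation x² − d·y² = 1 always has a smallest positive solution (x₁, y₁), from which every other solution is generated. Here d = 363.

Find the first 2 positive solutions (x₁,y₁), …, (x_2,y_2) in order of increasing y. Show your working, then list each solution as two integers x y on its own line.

[19; 19,38] for √363; ℓ=2 ⇒ convergent index 1
k=0  a_k=19  p_k/q_k = 19/1
k=1  a_k=19  p_k/q_k = 362/19
(x₁, y₁) = (362, 19);  362² − 363·19² = 1 ✓
(362+19√363)^2 = 262087 + 13756√363

362 19
262087 13756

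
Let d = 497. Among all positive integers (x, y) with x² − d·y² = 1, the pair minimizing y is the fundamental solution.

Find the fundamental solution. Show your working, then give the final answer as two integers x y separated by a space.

1201887 53912

√497 → a₀=22, period (3,2,2,5,6,5,2,2,3,44); ℓ=10 even so k=9
k=0  a_k=22  p_k/q_k = 22/1
k=1  a_k=3  p_k/q_k = 67/3
…
k=3  a_k=2  p_k/q_k = 379/17
k=4  a_k=5  p_k/q_k = 2051/92
…
k=6  a_k=5  p_k/q_k = 65476/2937
…
k=8  a_k=2  p_k/q_k = 352750/15823
k=9  a_k=3  p_k/q_k = 1201887/53912
fundamental: x₁=1201887, y₁=53912  (since 1444532360769 − 497·2906503744 = 1)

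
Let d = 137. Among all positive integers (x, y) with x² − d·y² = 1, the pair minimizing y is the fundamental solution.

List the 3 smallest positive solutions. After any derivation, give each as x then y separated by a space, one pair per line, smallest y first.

6083073 519712
74007554246657 6322892069952
900386710067742990849 76925228065277725280

√137 = [11; 1,2,2,1,1,2,2,1,22, …], period ℓ=9 (odd) → k=17
a_0=11:  p_0=11·1+0=11,  q_0=11·0+1=1
a_1=1:  p_1=1·11+1=12,  q_1=1·1+0=1
a_2=2:  p_2=2·12+11=35,  q_2=2·1+1=3
a_3=2:  p_3=2·35+12=82,  q_3=2·3+1=7
…
a_6=2:  p_6=2·199+117=515,  q_6=2·17+10=44
…
a_10=1:  p_10=1·39597+1744=41341,  q_10=1·3383+149=3532
…
a_14=1:  p_14=1·408178+285899=694077,  q_14=1·34873+24426=59299
a_15=2:  p_15=2·694077+408178=1796332,  q_15=2·59299+34873=153471
a_16=2:  p_16=2·1796332+694077=4286741,  q_16=2·153471+59299=366241
a_17=1:  p_17=1·4286741+1796332=6083073,  q_17=1·366241+153471=519712
→ (6083073, 519712).  Check: 6083073²=37003777123329, 137·519712²=37003777123328, difference 1.
(x_2, y_2) = (6083073·6083073 + 137·519712·519712, 6083073·519712 + 519712·6083073) = (74007554246657, 6322892069952)
(x_3, y_3) = (6083073·74007554246657 + 137·519712·6322892069952, 6083073·6322892069952 + 519712·74007554246657) = (900386710067742990849, 76925228065277725280)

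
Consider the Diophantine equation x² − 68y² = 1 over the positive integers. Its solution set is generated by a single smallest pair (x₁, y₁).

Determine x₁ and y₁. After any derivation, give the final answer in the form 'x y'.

[8; 4,16] for √68; ℓ=2 ⇒ convergent index 1
i=0: a=8 ⇒ p=8, q=1
i=1: a=4 ⇒ p=33, q=4
fundamental: x₁=33, y₁=4  (since 1089 − 68·16 = 1)

33 4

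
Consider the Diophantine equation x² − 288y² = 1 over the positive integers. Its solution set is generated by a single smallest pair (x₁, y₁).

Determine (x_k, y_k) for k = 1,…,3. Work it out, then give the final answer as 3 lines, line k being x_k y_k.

17 1
577 34
19601 1155

√288 → a₀=16, period (1,32); ℓ=2 even so k=1
k=0  a_k=16  p_k/q_k = 16/1
k=1  a_k=1  p_k/q_k = 17/1
(x₁, y₁) = (17, 1);  17² − 288·1² = 1 ✓
k=2:  x_2 = 17·17+288·1·1 = 577,  y_2 = 17·1+1·17 = 34
k=3:  x_3 = 17·577+288·1·34 = 19601,  y_3 = 17·34+1·577 = 1155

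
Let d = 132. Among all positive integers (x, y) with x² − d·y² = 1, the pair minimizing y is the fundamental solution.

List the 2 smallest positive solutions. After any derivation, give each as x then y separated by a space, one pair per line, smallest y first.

23 2
1057 92

√132 → a₀=11, period (2,22); ℓ=2 even so k=1
step 0: (11, 1)  from 11·(1,0) + (0,1)
step 1: (23, 2)  from 2·(11,1) + (1,0)
(x₁, y₁) = (23, 2);  23² − 132·2² = 1 ✓
(x_2, y_2) = (23·23 + 132·2·2, 23·2 + 2·23) = (1057, 92)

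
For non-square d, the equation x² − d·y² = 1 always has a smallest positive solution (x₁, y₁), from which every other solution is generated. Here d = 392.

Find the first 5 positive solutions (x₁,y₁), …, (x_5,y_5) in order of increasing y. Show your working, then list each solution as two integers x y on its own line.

99 5
19601 990
3880899 196015
768398401 38809980
152139002499 7684180025

d=392: √d = [19; 1,3,1,38] (ℓ=4, even), read p_3/q_3
a_0=19:  p_0=19·1+0=19,  q_0=19·0+1=1
…
a_2=3:  p_2=3·20+19=79,  q_2=3·1+1=4
a_3=1:  p_3=1·79+20=99,  q_3=1·4+1=5
(x₁, y₁) = (99, 5);  99² − 392·5² = 1 ✓
(x_2, y_2) = (99·99 + 392·5·5, 99·5 + 5·99) = (19601, 990)
(x_3, y_3) = (99·19601 + 392·5·990, 99·990 + 5·19601) = (3880899, 196015)
(x_4, y_4) = (99·3880899 + 392·5·196015, 99·196015 + 5·3880899) = (768398401, 38809980)
(x_5, y_5) = (99·768398401 + 392·5·38809980, 99·38809980 + 5·768398401) = (152139002499, 7684180025)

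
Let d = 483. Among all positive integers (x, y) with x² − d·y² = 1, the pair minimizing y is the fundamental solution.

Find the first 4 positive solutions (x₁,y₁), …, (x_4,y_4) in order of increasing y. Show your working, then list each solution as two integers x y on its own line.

22 1
967 44
42526 1935
1870177 85096

[21; 1,42] for √483; ℓ=2 ⇒ convergent index 1
k=0  a_k=21  p_k/q_k = 21/1
k=1  a_k=1  p_k/q_k = 22/1
fundamental: x₁=22, y₁=1  (since 484 − 483·1 = 1)
(22+1√483)^2 = 967 + 44√483
(22+1√483)^3 = 42526 + 1935√483
(22+1√483)^4 = 1870177 + 85096√483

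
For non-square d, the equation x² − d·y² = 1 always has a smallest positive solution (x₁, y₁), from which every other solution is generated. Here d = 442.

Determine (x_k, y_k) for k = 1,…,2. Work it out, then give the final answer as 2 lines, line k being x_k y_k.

883 42
1559377 74172

√442 = [21; 42, …], period ℓ=1 (odd) → k=1
a_0=21:  p_0=21·1+0=21,  q_0=21·0+1=1
a_1=42:  p_1=42·21+1=883,  q_1=42·1+0=42
(x₁, y₁) = (883, 42);  883² − 442·42² = 1 ✓
n=2: (883,42)∘(883,42) = (883·883+442·42·42, 883·42+42·883) = (1559377,74172)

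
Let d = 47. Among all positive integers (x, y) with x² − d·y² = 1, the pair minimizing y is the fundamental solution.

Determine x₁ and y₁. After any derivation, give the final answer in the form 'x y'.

48 7

d=47: √d = [6; 1,5,1,12] (ℓ=4, even), read p_3/q_3
k=0  a_k=6  p_k/q_k = 6/1
…
k=2  a_k=5  p_k/q_k = 41/6
k=3  a_k=1  p_k/q_k = 48/7
→ (48, 7).  Check: 48²=2304, 47·7²=2303, difference 1.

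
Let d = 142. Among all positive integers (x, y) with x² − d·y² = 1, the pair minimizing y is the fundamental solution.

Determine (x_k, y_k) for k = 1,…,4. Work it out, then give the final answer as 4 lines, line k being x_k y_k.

d=142: √d = [11; 1,10,1,22] (ℓ=4, even), read p_3/q_3
i=0: a=11 ⇒ p=11, q=1
…
i=2: a=10 ⇒ p=131, q=11
i=3: a=1 ⇒ p=143, q=12
fundamental: x₁=143, y₁=12  (since 20449 − 142·144 = 1)
n=2: (143,12)∘(143,12) = (143·143+142·12·12, 143·12+12·143) = (40897,3432)
n=3: (40897,3432)∘(143,12) = (143·40897+142·12·3432, 143·3432+12·40897) = (11696399,981540)
n=4: (11696399,981540)∘(143,12) = (143·11696399+142·12·981540, 143·981540+12·11696399) = (3345129217,280717008)

143 12
40897 3432
11696399 981540
3345129217 280717008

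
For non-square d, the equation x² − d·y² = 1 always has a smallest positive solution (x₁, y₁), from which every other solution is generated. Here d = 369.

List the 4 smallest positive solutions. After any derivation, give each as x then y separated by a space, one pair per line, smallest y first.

√369 → a₀=19, period (4,1,3,2,7,4,7,2,3,1,4,38); ℓ=12 even so k=11
i=0: a=19 ⇒ p=19, q=1
…
i=3: a=3 ⇒ p=365, q=19
…
i=7: a=7 ⇒ p=184045, q=9581
i=8: a=2 ⇒ p=393504, q=20485
i=9: a=3 ⇒ p=1364557, q=71036
i=10: a=1 ⇒ p=1758061, q=91521
i=11: a=4 ⇒ p=8396801, q=437120
(x₁, y₁) = (8396801, 437120);  8396801² − 369·437120² = 1 ✓
(8396801+437120√369)^2 = 141012534067201 + 7340819306240√369
(8396801+437120√369)^3 = 2368108374136006451201 + 123278797782910239360√369
(8396801+437120√369)^4 = 39769069528107045198367948801 + 2070295065004669620717268480√369

8396801 437120
141012534067201 7340819306240
2368108374136006451201 123278797782910239360
39769069528107045198367948801 2070295065004669620717268480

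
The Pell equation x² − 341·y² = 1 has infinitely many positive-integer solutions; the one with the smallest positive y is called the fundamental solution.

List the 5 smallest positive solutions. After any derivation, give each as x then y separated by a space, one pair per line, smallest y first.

√341 → a₀=18, period (2,6,1,8,2,…,6,2,36); ℓ=14 even so k=13
k=0  a_k=18  p_k/q_k = 18/1
k=1  a_k=2  p_k/q_k = 37/2
k=2  a_k=6  p_k/q_k = 240/13
k=3  a_k=1  p_k/q_k = 277/15
k=4  a_k=8  p_k/q_k = 2456/133
k=5  a_k=2  p_k/q_k = 5189/281
…
k=7  a_k=2  p_k/q_k = 20479/1109
k=8  a_k=1  p_k/q_k = 28124/1523
k=9  a_k=2  p_k/q_k = 76727/4155
…
k=11  a_k=1  p_k/q_k = 718667/38918
k=12  a_k=6  p_k/q_k = 4953942/268271
k=13  a_k=2  p_k/q_k = 10626551/575460
→ (10626551, 575460).  Check: 10626551²=112923586155601, 341·575460²=112923586155600, difference 1.
(x_2, y_2) = (10626551·10626551 + 341·575460·575460, 10626551·575460 + 575460·10626551) = (225847172311201, 12230310076920)
(x_3, y_3) = (10626551·225847172311201 + 341·575460·12230310076920, 10626551·12230310076920 + 575460·225847172311201) = (4799952989541519968951, 259932027556408030380)
(x_4, y_4) = (10626551·4799952989541519968951 + 341·575460·259932027556408030380, 10626551·259932027556408030380 + 575460·4799952989541519968951) = (102013890481930631287980124801, 5524361894723138392975161840)
(x_5, y_5) = (10626551·102013890481930631287980124801 + 341·575460·5524361894723138392975161840, 10626551·5524361894723138392975161840 + 575460·102013890481930631287980124801) = (2168111619829296063734843424848413751, 117409826833463862093989641643997300)

10626551 575460
225847172311201 12230310076920
4799952989541519968951 259932027556408030380
102013890481930631287980124801 5524361894723138392975161840
2168111619829296063734843424848413751 117409826833463862093989641643997300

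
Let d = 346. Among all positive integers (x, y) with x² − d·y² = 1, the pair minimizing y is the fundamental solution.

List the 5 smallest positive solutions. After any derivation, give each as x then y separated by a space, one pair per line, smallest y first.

17299 930
598510801 32176140
20707276675699 1113230090790
716430357827323201 38515534648976280
24787057499402451432499 1332560466672051244650

[18; 1,1,1,1,36] for √346; ℓ=5 ⇒ convergent index 9
i=0: a=18 ⇒ p=18, q=1
…
i=3: a=1 ⇒ p=56, q=3
…
i=6: a=1 ⇒ p=3497, q=188
i=7: a=1 ⇒ p=6901, q=371
i=8: a=1 ⇒ p=10398, q=559
i=9: a=1 ⇒ p=17299, q=930
fundamental: x₁=17299, y₁=930  (since 299255401 − 346·864900 = 1)
(17299+930√346)^2 = 598510801 + 32176140√346
(17299+930√346)^3 = 20707276675699 + 1113230090790√346
(17299+930√346)^4 = 716430357827323201 + 38515534648976280√346
(17299+930√346)^5 = 24787057499402451432499 + 1332560466672051244650√346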